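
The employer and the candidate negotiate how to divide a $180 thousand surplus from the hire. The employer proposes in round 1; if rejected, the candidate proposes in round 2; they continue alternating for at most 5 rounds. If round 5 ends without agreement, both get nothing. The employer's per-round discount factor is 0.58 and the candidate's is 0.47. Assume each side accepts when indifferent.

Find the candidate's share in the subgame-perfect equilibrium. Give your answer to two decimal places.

45.22

Work backward from the last round.
Round 5 (the employer proposes): rejection yields 0 for the candidate; the employer offers 0 and keeps 180.
Round 4 (the candidate proposes): the employer can get 180 next round, worth 0.58 × 180 = 104.4 now, so the candidate offers 104.4, keeping 75.6.
Round 3 (the employer proposes): the candidate can get 75.6 next round, worth 0.47 × 75.6 = 35.532 now, so the employer offers 35.532, keeping 144.468.
Round 2 (the candidate proposes): the employer can get 144.468 next round, worth 0.58 × 144.468 = 83.79144 now; the candidate offers that and keeps 96.20856.
Round 1 (the employer proposes): the candidate can get 96.20856 next round, worth 0.47 × 96.20856 = 45.2180232 now, so the employer offers 45.2180232, keeping 134.7819768.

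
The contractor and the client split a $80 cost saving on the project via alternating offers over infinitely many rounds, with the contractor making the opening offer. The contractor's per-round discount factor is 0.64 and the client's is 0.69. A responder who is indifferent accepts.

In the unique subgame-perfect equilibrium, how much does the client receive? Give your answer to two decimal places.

Let x be the contractor's share when the contractor proposes and y be the client's share when the client proposes.
The client accepts iff offered ≥ 0.69·y, so x = 80 − 0.69y. Symmetrically y = 80 − 0.64x.
Substituting: x = 80 − 0.69(80 − 0.64x), giving x(1 − 0.64·0.69) = 80(1 − 0.69).
So x = 80 × 0.31 / 0.5584 ≈ 44.4126, and the client receives 80 − x ≈ 35.5874.

35.59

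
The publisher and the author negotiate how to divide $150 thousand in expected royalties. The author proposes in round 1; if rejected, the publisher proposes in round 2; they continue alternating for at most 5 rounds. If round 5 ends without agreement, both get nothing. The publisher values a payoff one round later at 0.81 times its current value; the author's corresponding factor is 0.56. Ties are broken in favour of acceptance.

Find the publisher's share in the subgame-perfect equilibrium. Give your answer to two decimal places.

Round 5 (the author proposes): the publisher will accept anything ≥ 0, so the author offers 0 and keeps 150.
Round 4 (the publisher proposes): the author can get 150 next round, worth 0.56 × 150 = 84 now. The publisher offers 84 and keeps 150 − 84 = 66.
Round 3 (the author proposes): the publisher can get 66 next round, worth 0.81 × 66 = 53.46 now. The author offers 53.46 and keeps 150 − 53.46 = 96.54.
Round 2 (the publisher proposes): the author can get 96.54 next round, worth 0.56 × 96.54 = 54.0624 now, so the publisher offers 54.0624, keeping 95.9376.
Round 1 (the author proposes): the publisher can get 95.9376 next round, worth 0.81 × 95.9376 = 77.709456 now. The author offers 77.709456 and keeps 150 − 77.709456 = 72.290544.

77.71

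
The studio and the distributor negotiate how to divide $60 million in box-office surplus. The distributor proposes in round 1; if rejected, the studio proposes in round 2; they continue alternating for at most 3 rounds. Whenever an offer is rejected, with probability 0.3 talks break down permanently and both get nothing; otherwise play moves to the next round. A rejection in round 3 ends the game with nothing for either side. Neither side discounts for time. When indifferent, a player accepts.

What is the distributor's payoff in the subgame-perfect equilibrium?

47.4

Round 3 (the distributor proposes): the studio will accept anything ≥ 0, so the distributor offers 0 and keeps 60.
Round 2 (the studio proposes): rejecting gives the distributor an expected 0.7 × 60 = 42. The studio offers 42 and keeps 60 − 42 = 18.
Round 1 (the distributor proposes): rejecting gives the studio an expected 0.7 × 18 = 12.6. The distributor offers 12.6 and keeps 60 − 12.6 = 47.4.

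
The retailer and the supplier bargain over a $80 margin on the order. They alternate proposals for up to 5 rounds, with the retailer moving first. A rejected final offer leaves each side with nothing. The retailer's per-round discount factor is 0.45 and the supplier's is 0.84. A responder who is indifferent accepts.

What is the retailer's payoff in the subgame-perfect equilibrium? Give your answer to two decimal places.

29.07

Round 5 (the retailer proposes): rejection yields 0 for the supplier; the retailer offers 0 and keeps 80.
Round 4 (the supplier proposes): the retailer can get 80 next round, worth 0.45 × 80 = 36 now. The supplier offers 36 and keeps 80 − 36 = 44.
Round 3 (the retailer proposes): the supplier can get 44 next round, worth 0.84 × 44 = 36.96 now, so the retailer offers 36.96, keeping 43.04.
Round 2 (the supplier proposes): the retailer can get 43.04 next round, worth 0.45 × 43.04 = 19.368 now, so the supplier offers 19.368, keeping 60.632.
Round 1 (the retailer proposes): the supplier can get 60.632 next round, worth 0.84 × 60.632 = 50.93088 now, so the retailer offers 50.93088, keeping 29.06912.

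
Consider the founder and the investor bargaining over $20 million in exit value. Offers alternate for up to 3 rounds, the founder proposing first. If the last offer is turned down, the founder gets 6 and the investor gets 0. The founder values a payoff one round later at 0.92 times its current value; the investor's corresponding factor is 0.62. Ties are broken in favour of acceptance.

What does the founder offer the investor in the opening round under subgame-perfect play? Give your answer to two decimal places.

Round 3 (the founder proposes): the investor will accept anything ≥ 0, so the founder offers 0 and keeps 20.
Round 2 (the investor proposes): the founder can get 20 next round, worth 0.92 × 20 = 18.4 now. The investor offers 18.4 and keeps 20 − 18.4 = 1.6.
Round 1 (the founder proposes): the investor can get 1.6 next round, worth 0.62 × 1.6 = 0.992 now. The founder offers 0.992 and keeps 20 − 0.992 = 19.008.

0.99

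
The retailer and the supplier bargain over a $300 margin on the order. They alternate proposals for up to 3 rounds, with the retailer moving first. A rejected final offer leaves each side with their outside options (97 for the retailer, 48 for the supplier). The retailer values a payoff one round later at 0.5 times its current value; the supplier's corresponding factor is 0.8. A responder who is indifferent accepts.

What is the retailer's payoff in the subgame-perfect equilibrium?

Round 3 (the retailer proposes): the supplier gets 48 if talks fail, so the retailer offers 48 and keeps 252.
Round 2 (the supplier proposes): the retailer can get 252 next round, worth 0.5 × 252 = 126 now; the supplier offers that and keeps 174.
Round 1 (the retailer proposes): the supplier can get 174 next round, worth 0.8 × 174 = 139.2 now, so the retailer offers 139.2, keeping 160.8.

160.8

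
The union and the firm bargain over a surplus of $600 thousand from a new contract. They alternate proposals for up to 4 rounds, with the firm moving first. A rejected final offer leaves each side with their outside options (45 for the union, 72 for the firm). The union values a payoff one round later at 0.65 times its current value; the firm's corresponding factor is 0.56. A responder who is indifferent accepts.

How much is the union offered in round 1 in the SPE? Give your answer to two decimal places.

296.52

Round 4 (the union proposes): the firm gets 72 if talks fail, so the union offers 72 and keeps 528.
Round 3 (the firm proposes): the union can get 528 next round, worth 0.65 × 528 = 343.2 now. The firm offers 343.2 and keeps 600 − 343.2 = 256.8.
Round 2 (the union proposes): the firm can get 256.8 next round, worth 0.56 × 256.8 = 143.808 now; the union offers that and keeps 456.192.
Round 1 (the firm proposes): the union can get 456.192 next round, worth 0.65 × 456.192 = 296.5248 now, so the firm offers 296.5248, keeping 303.4752.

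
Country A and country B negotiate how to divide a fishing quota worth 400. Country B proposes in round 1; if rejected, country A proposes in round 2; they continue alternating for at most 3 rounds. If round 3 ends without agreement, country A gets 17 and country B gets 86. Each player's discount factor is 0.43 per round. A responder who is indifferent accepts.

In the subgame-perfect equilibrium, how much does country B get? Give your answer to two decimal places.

298.82

Round 3 (country B proposes): country A gets 17 if talks fail, so country B offers 17 and keeps 383.
Round 2 (country A proposes): country B can get 383 next round, worth 0.43 × 383 = 164.69 now. Country A offers 164.69 and keeps 400 − 164.69 = 235.31.
Round 1 (country B proposes): country A can get 235.31 next round, worth 0.43 × 235.31 = 101.1833 now. Country B offers 101.1833 and keeps 400 − 101.1833 = 298.8167.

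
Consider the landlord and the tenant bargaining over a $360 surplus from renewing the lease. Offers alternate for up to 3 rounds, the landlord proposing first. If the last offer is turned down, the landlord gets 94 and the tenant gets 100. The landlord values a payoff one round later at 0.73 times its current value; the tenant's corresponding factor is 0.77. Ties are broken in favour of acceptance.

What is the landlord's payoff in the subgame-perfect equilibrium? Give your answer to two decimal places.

228.95

Round 3 (the landlord proposes): the tenant gets 100 if talks fail, so the landlord offers 100 and keeps 260.
Round 2 (the tenant proposes): the landlord can get 260 next round, worth 0.73 × 260 = 189.8 now; the tenant offers that and keeps 170.2.
Round 1 (the landlord proposes): the tenant can get 170.2 next round, worth 0.77 × 170.2 = 131.054 now. The landlord offers 131.054 and keeps 360 − 131.054 = 228.946.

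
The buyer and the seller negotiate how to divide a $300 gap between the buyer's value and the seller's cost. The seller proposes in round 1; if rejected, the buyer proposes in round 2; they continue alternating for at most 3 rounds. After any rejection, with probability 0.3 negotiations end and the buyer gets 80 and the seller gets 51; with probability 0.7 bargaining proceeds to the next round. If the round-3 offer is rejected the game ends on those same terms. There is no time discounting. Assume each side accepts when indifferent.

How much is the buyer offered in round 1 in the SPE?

Round 3 (the seller proposes): the buyer gets 80 if talks fail, so the seller offers 80 and keeps 220.
Round 2 (the buyer proposes): rejecting gives the seller an expected 0.7 × 220 + 0.3 × 51 = 169.3. The buyer offers 169.3 and keeps 300 − 169.3 = 130.7.
Round 1 (the seller proposes): rejecting gives the buyer an expected 0.7 × 130.7 + 0.3 × 80 = 115.49; the seller offers that and keeps 184.51.

115.49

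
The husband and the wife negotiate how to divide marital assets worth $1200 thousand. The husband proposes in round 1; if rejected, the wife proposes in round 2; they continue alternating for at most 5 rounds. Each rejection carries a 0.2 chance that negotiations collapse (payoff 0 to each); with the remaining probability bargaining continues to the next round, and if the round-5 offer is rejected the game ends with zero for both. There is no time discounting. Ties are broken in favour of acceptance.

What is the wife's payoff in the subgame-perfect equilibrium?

Round 5 (the husband proposes): rejection yields 0 for the wife; the husband offers 0 and keeps 1200.
Round 4 (the wife proposes): rejecting gives the husband an expected 0.8 × 1200 = 960. The wife offers 960 and keeps 1200 − 960 = 240.
Round 3 (the husband proposes): rejecting gives the wife an expected 0.8 × 240 = 192; the husband offers that and keeps 1008.
Round 2 (the wife proposes): rejecting gives the husband an expected 0.8 × 1008 = 806.4; the wife offers that and keeps 393.6.
Round 1 (the husband proposes): rejecting gives the wife an expected 0.8 × 393.6 = 314.88; the husband offers that and keeps 885.12.

314.88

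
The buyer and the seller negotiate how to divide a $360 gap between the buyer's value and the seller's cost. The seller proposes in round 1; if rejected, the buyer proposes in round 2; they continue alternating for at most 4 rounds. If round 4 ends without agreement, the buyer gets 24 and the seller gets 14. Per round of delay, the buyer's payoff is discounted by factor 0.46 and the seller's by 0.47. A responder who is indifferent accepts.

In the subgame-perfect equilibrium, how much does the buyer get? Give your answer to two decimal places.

122.18

Round 4 (the buyer proposes): the seller gets 14 if talks fail, so the buyer offers 14 and keeps 346.
Round 3 (the seller proposes): the buyer can get 346 next round, worth 0.46 × 346 = 159.16 now, so the seller offers 159.16, keeping 200.84.
Round 2 (the buyer proposes): the seller can get 200.84 next round, worth 0.47 × 200.84 = 94.3948 now, so the buyer offers 94.3948, keeping 265.6052.
Round 1 (the seller proposes): the buyer can get 265.6052 next round, worth 0.46 × 265.6052 = 122.178392 now, so the seller offers 122.178392, keeping 237.821608.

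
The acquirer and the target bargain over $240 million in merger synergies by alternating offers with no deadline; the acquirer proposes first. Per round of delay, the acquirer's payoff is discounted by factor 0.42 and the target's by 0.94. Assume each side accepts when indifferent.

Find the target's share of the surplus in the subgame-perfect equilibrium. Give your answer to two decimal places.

When the acquirer proposes, the target accepts any offer worth at least 0.94 times what the target would get by proposing next round; and vice versa.
This gives x = 240 − 0.94y and y = 240 − 0.42x, where x and y are each side's share when it proposes.
Hence (1 − 0.94·0.42)x = 240(1 − 0.94), i.e. 0.6052·x = 14.4.
x ≈ 23.7938; the target's share is 240 − x ≈ 216.2062.

216.21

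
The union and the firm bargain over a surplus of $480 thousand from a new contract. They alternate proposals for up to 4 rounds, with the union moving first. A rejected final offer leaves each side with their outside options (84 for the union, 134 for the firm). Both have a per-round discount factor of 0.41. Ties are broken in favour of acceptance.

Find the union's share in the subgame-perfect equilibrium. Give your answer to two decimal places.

Round 4 (the firm proposes): the union gets 84 if talks fail, so the firm offers 84 and keeps 396.
Round 3 (the union proposes): the firm can get 396 next round, worth 0.41 × 396 = 162.36 now. The union offers 162.36 and keeps 480 − 162.36 = 317.64.
Round 2 (the firm proposes): the union can get 317.64 next round, worth 0.41 × 317.64 = 130.2324 now; the firm offers that and keeps 349.7676.
Round 1 (the union proposes): the firm can get 349.7676 next round, worth 0.41 × 349.7676 = 143.404716 now. The union offers 143.404716 and keeps 480 − 143.404716 = 336.595284.

336.60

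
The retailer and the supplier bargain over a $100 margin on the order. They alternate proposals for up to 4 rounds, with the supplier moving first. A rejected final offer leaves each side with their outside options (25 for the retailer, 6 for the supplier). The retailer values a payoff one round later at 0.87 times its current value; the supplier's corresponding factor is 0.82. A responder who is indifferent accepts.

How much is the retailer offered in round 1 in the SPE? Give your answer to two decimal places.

74.00

Round 4 (the retailer proposes): the supplier gets 6 if talks fail, so the retailer offers 6 and keeps 94.
Round 3 (the supplier proposes): the retailer can get 94 next round, worth 0.87 × 94 = 81.78 now. The supplier offers 81.78 and keeps 100 − 81.78 = 18.22.
Round 2 (the retailer proposes): the supplier can get 18.22 next round, worth 0.82 × 18.22 = 14.9404 now; the retailer offers that and keeps 85.0596.
Round 1 (the supplier proposes): the retailer can get 85.0596 next round, worth 0.87 × 85.0596 = 74.001852 now. The supplier offers 74.001852 and keeps 100 − 74.001852 = 25.998148.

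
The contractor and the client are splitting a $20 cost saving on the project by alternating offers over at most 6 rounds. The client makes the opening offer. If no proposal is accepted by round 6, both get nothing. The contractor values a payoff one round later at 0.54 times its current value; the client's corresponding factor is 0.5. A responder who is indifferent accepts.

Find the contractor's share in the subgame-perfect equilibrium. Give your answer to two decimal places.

7.65

Round 6 (the contractor proposes): the client will accept anything ≥ 0, so the contractor offers 0 and keeps 20.
Round 5 (the client proposes): the contractor can get 20 next round, worth 0.54 × 20 = 10.8 now; the client offers that and keeps 9.2.
Round 4 (the contractor proposes): the client can get 9.2 next round, worth 0.5 × 9.2 = 4.6 now; the contractor offers that and keeps 15.4.
Round 3 (the client proposes): the contractor can get 15.4 next round, worth 0.54 × 15.4 = 8.316 now; the client offers that and keeps 11.684.
Round 2 (the contractor proposes): the client can get 11.684 next round, worth 0.5 × 11.684 = 5.842 now; the contractor offers that and keeps 14.158.
Round 1 (the client proposes): the contractor can get 14.158 next round, worth 0.54 × 14.158 = 7.64532 now; the client offers that and keeps 12.35468.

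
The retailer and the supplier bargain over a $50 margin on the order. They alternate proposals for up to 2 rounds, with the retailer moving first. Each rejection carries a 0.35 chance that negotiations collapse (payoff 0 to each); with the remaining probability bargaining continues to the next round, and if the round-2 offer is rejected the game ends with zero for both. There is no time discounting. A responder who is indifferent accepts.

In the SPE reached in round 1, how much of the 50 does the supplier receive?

32.5

Round 2 (the supplier proposes): the retailer will accept anything ≥ 0, so the supplier offers 0 and keeps 50.
Round 1 (the retailer proposes): rejecting gives the supplier an expected 0.65 × 50 = 32.5, so the retailer offers 32.5, keeping 17.5.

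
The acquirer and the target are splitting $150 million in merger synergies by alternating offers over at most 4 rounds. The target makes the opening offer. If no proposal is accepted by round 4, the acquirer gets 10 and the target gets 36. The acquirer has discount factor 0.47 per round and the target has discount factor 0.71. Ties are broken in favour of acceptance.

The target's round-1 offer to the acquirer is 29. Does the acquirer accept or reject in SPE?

Reject

Work out the acquirer's continuation value if the offer is rejected.
Round 4 (the acquirer proposes): the target gets 36 if talks fail, so the acquirer offers 36 and keeps 114.
Round 3 (the target proposes): the acquirer can get 114 next round, worth 0.47 × 114 = 53.58 now, so the target offers 53.58, keeping 96.42.
Round 2 (the acquirer proposes): the target can get 96.42 next round, worth 0.71 × 96.42 = 68.4582 now; the acquirer offers that and keeps 81.5418.
So by rejecting in round 1, the acquirer gets 81.5418 next round, worth 0.47 × 81.5418 = 38.324646 now.
Offer 29 < 38.324646, so the acquirer rejects.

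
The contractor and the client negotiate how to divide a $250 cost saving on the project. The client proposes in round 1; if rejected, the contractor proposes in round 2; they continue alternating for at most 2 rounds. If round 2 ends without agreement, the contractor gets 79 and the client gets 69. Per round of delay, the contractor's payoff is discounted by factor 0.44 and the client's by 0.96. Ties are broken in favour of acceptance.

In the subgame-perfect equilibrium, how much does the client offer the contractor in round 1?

79.64

Work backward from the last round.
Round 2 (the contractor proposes): the client gets 69 if talks fail, so the contractor offers 69 and keeps 181.
Round 1 (the client proposes): the contractor can get 181 next round, worth 0.44 × 181 = 79.64 now; the client offers that and keeps 170.36.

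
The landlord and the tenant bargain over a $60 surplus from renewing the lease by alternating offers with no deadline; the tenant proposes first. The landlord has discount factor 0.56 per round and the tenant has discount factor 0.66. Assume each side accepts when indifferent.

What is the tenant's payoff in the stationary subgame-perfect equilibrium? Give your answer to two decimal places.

Let x be the tenant's share when the tenant proposes and y be the landlord's share when the landlord proposes.
The landlord accepts iff offered ≥ 0.56·y, so x = 60 − 0.56y. Symmetrically y = 60 − 0.66x.
Substituting: x = 60 − 0.56(60 − 0.66x), giving x(1 − 0.66·0.56) = 60(1 − 0.56).
So x = 60 × 0.44 / 0.6304 ≈ 41.8782, and the landlord receives 60 − x ≈ 18.1218.

41.88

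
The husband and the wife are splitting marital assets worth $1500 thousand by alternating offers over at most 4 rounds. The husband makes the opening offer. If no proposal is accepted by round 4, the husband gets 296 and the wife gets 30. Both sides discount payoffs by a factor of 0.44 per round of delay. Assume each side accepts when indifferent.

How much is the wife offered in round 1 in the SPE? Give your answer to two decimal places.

Work backward from the last round.
Round 4 (the wife proposes): the husband gets 296 if talks fail, so the wife offers 296 and keeps 1204.
Round 3 (the husband proposes): the wife can get 1204 next round, worth 0.44 × 1204 = 529.76 now; the husband offers that and keeps 970.24.
Round 2 (the wife proposes): the husband can get 970.24 next round, worth 0.44 × 970.24 = 426.9056 now, so the wife offers 426.9056, keeping 1073.0944.
Round 1 (the husband proposes): the wife can get 1073.0944 next round, worth 0.44 × 1073.0944 = 472.161536 now. The husband offers 472.161536 and keeps 1500 − 472.161536 = 1027.838464.

472.16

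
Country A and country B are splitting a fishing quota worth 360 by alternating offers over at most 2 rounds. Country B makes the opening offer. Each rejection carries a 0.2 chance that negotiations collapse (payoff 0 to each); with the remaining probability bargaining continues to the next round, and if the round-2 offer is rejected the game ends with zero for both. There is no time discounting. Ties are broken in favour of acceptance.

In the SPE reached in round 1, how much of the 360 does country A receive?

288

Round 2 (country A proposes): rejection yields 0 for country B; country A offers 0 and keeps 360.
Round 1 (country B proposes): rejecting gives country A an expected 0.8 × 360 = 288, so country B offers 288, keeping 72.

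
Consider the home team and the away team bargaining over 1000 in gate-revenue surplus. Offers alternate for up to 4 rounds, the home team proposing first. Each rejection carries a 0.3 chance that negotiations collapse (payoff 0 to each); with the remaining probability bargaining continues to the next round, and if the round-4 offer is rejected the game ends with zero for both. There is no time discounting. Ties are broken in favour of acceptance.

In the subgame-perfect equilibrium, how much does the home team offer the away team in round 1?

Round 4 (the away team proposes): rejection yields 0 for the home team; the away team offers 0 and keeps 1000.
Round 3 (the home team proposes): rejecting gives the away team an expected 0.7 × 1000 = 700; the home team offers that and keeps 300.
Round 2 (the away team proposes): rejecting gives the home team an expected 0.7 × 300 = 210, so the away team offers 210, keeping 790.
Round 1 (the home team proposes): rejecting gives the away team an expected 0.7 × 790 = 553; the home team offers that and keeps 447.

553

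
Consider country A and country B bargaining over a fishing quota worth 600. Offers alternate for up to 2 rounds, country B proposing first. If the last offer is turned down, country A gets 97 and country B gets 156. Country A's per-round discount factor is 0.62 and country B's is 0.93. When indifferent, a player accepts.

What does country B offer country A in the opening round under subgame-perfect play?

Work backward from the last round.
Round 2 (country A proposes): country B gets 156 if talks fail, so country A offers 156 and keeps 444.
Round 1 (country B proposes): country A can get 444 next round, worth 0.62 × 444 = 275.28 now, so country B offers 275.28, keeping 324.72.

275.28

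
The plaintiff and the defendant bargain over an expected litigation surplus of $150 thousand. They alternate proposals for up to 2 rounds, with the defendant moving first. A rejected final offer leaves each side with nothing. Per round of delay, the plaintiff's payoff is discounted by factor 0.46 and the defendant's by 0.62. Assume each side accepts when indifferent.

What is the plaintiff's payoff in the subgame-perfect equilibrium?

Round 2 (the plaintiff proposes): the defendant will accept anything ≥ 0, so the plaintiff offers 0 and keeps 150.
Round 1 (the defendant proposes): the plaintiff can get 150 next round, worth 0.46 × 150 = 69 now; the defendant offers that and keeps 81.

69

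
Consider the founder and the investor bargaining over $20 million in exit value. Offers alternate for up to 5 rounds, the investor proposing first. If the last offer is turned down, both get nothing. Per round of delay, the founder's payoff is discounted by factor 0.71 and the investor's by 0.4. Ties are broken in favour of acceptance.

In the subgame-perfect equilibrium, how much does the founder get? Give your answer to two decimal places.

10.94

Solve by backward induction from round 5.
Round 5 (the investor proposes): the founder will accept anything ≥ 0, so the investor offers 0 and keeps 20.
Round 4 (the founder proposes): the investor can get 20 next round, worth 0.4 × 20 = 8 now; the founder offers that and keeps 12.
Round 3 (the investor proposes): the founder can get 12 next round, worth 0.71 × 12 = 8.52 now. The investor offers 8.52 and keeps 20 − 8.52 = 11.48.
Round 2 (the founder proposes): the investor can get 11.48 next round, worth 0.4 × 11.48 = 4.592 now; the founder offers that and keeps 15.408.
Round 1 (the investor proposes): the founder can get 15.408 next round, worth 0.71 × 15.408 = 10.93968 now, so the investor offers 10.93968, keeping 9.06032.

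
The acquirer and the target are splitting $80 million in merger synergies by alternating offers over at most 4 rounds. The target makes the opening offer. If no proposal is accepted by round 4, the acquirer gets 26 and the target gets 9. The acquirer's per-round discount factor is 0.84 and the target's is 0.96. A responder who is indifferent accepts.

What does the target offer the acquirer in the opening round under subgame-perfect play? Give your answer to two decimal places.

50.78

Round 4 (the acquirer proposes): the target gets 9 if talks fail, so the acquirer offers 9 and keeps 71.
Round 3 (the target proposes): the acquirer can get 71 next round, worth 0.84 × 71 = 59.64 now. The target offers 59.64 and keeps 80 − 59.64 = 20.36.
Round 2 (the acquirer proposes): the target can get 20.36 next round, worth 0.96 × 20.36 = 19.5456 now; the acquirer offers that and keeps 60.4544.
Round 1 (the target proposes): the acquirer can get 60.4544 next round, worth 0.84 × 60.4544 = 50.781696 now, so the target offers 50.781696, keeping 29.218304.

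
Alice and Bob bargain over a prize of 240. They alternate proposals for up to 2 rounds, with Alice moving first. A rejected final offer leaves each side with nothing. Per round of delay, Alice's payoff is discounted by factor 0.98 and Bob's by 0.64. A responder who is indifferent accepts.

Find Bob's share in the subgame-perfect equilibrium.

Round 2 (Bob proposes): Alice will accept anything ≥ 0, so Bob offers 0 and keeps 240.
Round 1 (Alice proposes): Bob can get 240 next round, worth 0.64 × 240 = 153.6 now, so Alice offers 153.6, keeping 86.4.

153.6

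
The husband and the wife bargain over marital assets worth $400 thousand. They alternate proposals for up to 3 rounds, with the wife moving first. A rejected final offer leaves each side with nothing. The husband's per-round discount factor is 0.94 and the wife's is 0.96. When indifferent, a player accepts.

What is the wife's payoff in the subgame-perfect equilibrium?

Round 3 (the wife proposes): the husband will accept anything ≥ 0, so the wife offers 0 and keeps 400.
Round 2 (the husband proposes): the wife can get 400 next round, worth 0.96 × 400 = 384 now. The husband offers 384 and keeps 400 − 384 = 16.
Round 1 (the wife proposes): the husband can get 16 next round, worth 0.94 × 16 = 15.04 now; the wife offers that and keeps 384.96.

384.96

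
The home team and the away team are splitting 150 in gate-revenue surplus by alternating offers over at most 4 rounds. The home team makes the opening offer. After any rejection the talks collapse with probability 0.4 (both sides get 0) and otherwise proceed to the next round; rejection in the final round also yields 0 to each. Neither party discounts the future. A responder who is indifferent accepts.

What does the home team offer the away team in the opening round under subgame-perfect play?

By backward induction:
Round 4 (the away team proposes): the home team will accept anything ≥ 0, so the away team offers 0 and keeps 150.
Round 3 (the home team proposes): rejecting gives the away team an expected 0.6 × 150 = 90, so the home team offers 90, keeping 60.
Round 2 (the away team proposes): rejecting gives the home team an expected 0.6 × 60 = 36, so the away team offers 36, keeping 114.
Round 1 (the home team proposes): rejecting gives the away team an expected 0.6 × 114 = 68.4. The home team offers 68.4 and keeps 150 − 68.4 = 81.6.

68.4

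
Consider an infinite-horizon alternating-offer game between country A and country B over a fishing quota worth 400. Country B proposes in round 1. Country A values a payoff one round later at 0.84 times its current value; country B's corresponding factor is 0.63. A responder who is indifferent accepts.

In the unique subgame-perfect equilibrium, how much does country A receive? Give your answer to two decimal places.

When country B proposes, country A accepts any offer worth at least 0.84 times what country A would get by proposing next round; and vice versa.
This gives x = 400 − 0.84y and y = 400 − 0.63x, where x and y are each side's share when it proposes.
Hence (1 − 0.84·0.63)x = 400(1 − 0.84), i.e. 0.4708·x = 64.
x ≈ 135.9388; country A's share is 400 − x ≈ 264.0612.

264.06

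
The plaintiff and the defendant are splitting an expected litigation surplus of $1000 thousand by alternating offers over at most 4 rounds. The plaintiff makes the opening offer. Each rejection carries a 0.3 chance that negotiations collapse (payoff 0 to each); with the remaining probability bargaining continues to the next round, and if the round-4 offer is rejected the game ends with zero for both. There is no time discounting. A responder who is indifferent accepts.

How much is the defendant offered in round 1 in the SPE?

553

By backward induction:
Round 4 (the defendant proposes): the plaintiff will accept anything ≥ 0, so the defendant offers 0 and keeps 1000.
Round 3 (the plaintiff proposes): rejecting gives the defendant an expected 0.7 × 1000 = 700. The plaintiff offers 700 and keeps 1000 − 700 = 300.
Round 2 (the defendant proposes): rejecting gives the plaintiff an expected 0.7 × 300 = 210. The defendant offers 210 and keeps 1000 − 210 = 790.
Round 1 (the plaintiff proposes): rejecting gives the defendant an expected 0.7 × 790 = 553. The plaintiff offers 553 and keeps 1000 − 553 = 447.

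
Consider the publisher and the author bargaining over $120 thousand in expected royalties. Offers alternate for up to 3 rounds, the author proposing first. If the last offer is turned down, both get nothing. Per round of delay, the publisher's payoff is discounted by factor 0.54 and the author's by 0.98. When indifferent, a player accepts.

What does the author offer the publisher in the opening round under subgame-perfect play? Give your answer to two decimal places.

1.30

By backward induction:
Round 3 (the author proposes): rejection yields 0 for the publisher; the author offers 0 and keeps 120.
Round 2 (the publisher proposes): the author can get 120 next round, worth 0.98 × 120 = 117.6 now. The publisher offers 117.6 and keeps 120 − 117.6 = 2.4.
Round 1 (the author proposes): the publisher can get 2.4 next round, worth 0.54 × 2.4 = 1.296 now. The author offers 1.296 and keeps 120 − 1.296 = 118.704.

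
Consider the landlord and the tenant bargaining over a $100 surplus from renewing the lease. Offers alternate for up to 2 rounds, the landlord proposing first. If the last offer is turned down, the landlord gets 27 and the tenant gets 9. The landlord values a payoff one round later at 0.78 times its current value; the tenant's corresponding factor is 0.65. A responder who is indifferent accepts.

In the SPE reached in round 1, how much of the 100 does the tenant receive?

Round 2 (the tenant proposes): the landlord gets 27 if talks fail, so the tenant offers 27 and keeps 73.
Round 1 (the landlord proposes): the tenant can get 73 next round, worth 0.65 × 73 = 47.45 now, so the landlord offers 47.45, keeping 52.55.

47.45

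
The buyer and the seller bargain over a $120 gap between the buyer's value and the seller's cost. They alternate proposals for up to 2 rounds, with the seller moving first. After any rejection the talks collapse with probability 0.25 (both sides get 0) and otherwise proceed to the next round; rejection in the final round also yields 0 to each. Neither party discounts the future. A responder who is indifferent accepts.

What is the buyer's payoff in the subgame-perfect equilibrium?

90

By backward induction:
Round 2 (the buyer proposes): rejection yields 0 for the seller; the buyer offers 0 and keeps 120.
Round 1 (the seller proposes): rejecting gives the buyer an expected 0.75 × 120 = 90; the seller offers that and keeps 30.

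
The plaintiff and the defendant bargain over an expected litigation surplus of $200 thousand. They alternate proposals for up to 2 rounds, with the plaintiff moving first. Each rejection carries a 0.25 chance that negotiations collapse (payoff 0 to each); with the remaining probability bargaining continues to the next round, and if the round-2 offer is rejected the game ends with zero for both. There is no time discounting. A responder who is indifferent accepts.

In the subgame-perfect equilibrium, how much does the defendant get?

Round 2 (the defendant proposes): rejection yields 0 for the plaintiff; the defendant offers 0 and keeps 200.
Round 1 (the plaintiff proposes): rejecting gives the defendant an expected 0.75 × 200 = 150, so the plaintiff offers 150, keeping 50.

150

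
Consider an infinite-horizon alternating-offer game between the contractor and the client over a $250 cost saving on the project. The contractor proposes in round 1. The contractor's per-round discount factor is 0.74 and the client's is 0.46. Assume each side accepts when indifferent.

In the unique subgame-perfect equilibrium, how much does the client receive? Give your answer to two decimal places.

In a stationary SPE each proposer offers the other exactly their discounted continuation value.
If the contractor keeps x when proposing and the client keeps y when proposing, then x = 250 − 0.46y and y = 250 − 0.74x.
Solving: x = 250(1 − 0.46) / (1 − 0.74·0.46) = 135 / 0.6596 ≈ 204.6695.
The client gets 250 − 204.6695 ≈ 45.3305.

45.33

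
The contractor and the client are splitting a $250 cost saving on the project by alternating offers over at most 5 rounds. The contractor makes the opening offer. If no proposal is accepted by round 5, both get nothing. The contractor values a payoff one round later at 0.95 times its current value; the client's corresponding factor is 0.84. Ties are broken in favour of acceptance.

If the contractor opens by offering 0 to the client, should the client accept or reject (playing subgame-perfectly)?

Round 5 (the contractor proposes): the client will accept anything ≥ 0, so the contractor offers 0 and keeps 250.
Round 4 (the client proposes): the contractor can get 250 next round, worth 0.95 × 250 = 237.5 now, so the client offers 237.5, keeping 12.5.
Round 3 (the contractor proposes): the client can get 12.5 next round, worth 0.84 × 12.5 = 10.5 now; the contractor offers that and keeps 239.5.
Round 2 (the client proposes): the contractor can get 239.5 next round, worth 0.95 × 239.5 = 227.525 now. The client offers 227.525 and keeps 250 − 227.525 = 22.475.
So by rejecting in round 1, the client gets 22.475 next round, worth 0.84 × 22.475 = 18.879 now.
Offer 0 < 18.879, so the client rejects.

Reject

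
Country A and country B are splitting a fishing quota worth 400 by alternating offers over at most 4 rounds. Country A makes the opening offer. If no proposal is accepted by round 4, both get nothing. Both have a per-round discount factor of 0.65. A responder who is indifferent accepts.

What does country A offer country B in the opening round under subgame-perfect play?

Round 4 (country B proposes): country A will accept anything ≥ 0, so country B offers 0 and keeps 400.
Round 3 (country A proposes): country B can get 400 next round, worth 0.65 × 400 = 260 now; country A offers that and keeps 140.
Round 2 (country B proposes): country A can get 140 next round, worth 0.65 × 140 = 91 now; country B offers that and keeps 309.
Round 1 (country A proposes): country B can get 309 next round, worth 0.65 × 309 = 200.85 now, so country A offers 200.85, keeping 199.15.

200.85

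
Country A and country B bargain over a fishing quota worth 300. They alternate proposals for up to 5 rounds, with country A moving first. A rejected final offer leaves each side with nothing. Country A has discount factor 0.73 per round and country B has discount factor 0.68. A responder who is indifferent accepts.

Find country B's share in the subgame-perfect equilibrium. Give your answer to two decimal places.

By backward induction:
Round 5 (country A proposes): rejection yields 0 for country B; country A offers 0 and keeps 300.
Round 4 (country B proposes): country A can get 300 next round, worth 0.73 × 300 = 219 now; country B offers that and keeps 81.
Round 3 (country A proposes): country B can get 81 next round, worth 0.68 × 81 = 55.08 now; country A offers that and keeps 244.92.
Round 2 (country B proposes): country A can get 244.92 next round, worth 0.73 × 244.92 = 178.7916 now; country B offers that and keeps 121.2084.
Round 1 (country A proposes): country B can get 121.2084 next round, worth 0.68 × 121.2084 = 82.421712 now; country A offers that and keeps 217.578288.

82.42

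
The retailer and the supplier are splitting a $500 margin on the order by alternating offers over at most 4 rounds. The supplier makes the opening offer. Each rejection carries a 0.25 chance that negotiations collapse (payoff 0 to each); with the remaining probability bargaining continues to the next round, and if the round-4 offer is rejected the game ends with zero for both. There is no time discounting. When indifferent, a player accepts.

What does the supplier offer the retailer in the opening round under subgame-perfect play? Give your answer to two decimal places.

Round 4 (the retailer proposes): rejection yields 0 for the supplier; the retailer offers 0 and keeps 500.
Round 3 (the supplier proposes): rejecting gives the retailer an expected 0.75 × 500 = 375; the supplier offers that and keeps 125.
Round 2 (the retailer proposes): rejecting gives the supplier an expected 0.75 × 125 = 93.75, so the retailer offers 93.75, keeping 406.25.
Round 1 (the supplier proposes): rejecting gives the retailer an expected 0.75 × 406.25 = 304.6875. The supplier offers 304.6875 and keeps 500 − 304.6875 = 195.3125.

304.69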